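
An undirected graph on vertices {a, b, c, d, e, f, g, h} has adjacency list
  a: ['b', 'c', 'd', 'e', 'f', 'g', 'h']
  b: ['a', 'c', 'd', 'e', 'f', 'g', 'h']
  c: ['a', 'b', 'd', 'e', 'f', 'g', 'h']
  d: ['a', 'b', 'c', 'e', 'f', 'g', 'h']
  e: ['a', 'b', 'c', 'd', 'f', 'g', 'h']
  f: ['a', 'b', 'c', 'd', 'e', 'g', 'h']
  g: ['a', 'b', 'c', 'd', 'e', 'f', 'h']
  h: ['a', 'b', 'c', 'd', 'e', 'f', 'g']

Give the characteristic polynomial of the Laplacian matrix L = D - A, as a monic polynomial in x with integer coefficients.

Each diagonal entry of L is the vertex degree and each off-diagonal entry is -1 where an edge is present, 0 otherwise; in the order [a, b, c, d, e, f, g, h] the diagonal is [7, 7, 7, 7, 7, 7, 7, 7]. Computing det(xI - L) by cofactor expansion (or equivalently via sum-over-permutations) gives x^8 - 56x^7 + 1344x^6 - 17920x^5 + 143360x^4 - 688128x^3 + 1835008x^2 - 2097152x. The coefficient of x^7 equals -trace(L) = -56, matching the sum of degrees. There is one zero in the spectrum, matching the 1 component.

x^8 - 56x^7 + 1344x^6 - 17920x^5 + 143360x^4 - 688128x^3 + 1835008x^2 - 2097152x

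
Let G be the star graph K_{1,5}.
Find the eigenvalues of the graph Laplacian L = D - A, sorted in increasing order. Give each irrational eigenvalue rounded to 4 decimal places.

The graph has 6 vertices and degree multiset [5, 1, 1, 1, 1, 1]; D is the diagonal matrix of degrees and L = D - A. L is symmetric positive semidefinite, so every eigenvalue is real and nonnegative. By the matrix-tree theorem the graph has (1/6) * product of the nonzero eigenvalues = 1 spanning tree.

[0, 1, 1, 1, 1, 6]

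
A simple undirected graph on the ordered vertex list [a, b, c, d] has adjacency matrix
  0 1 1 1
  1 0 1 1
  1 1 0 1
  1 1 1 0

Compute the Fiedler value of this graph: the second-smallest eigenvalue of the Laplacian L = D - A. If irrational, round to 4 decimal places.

4

Each diagonal entry of L is the vertex degree and each off-diagonal entry is -1 where an edge is present, 0 otherwise; in the order [a, b, c, d] the diagonal is [3, 3, 3, 3]. The sorted Laplacian eigenvalues are [0, 4, 4, 4]; the algebraic connectivity is the second entry, 4. By the matrix-tree theorem the graph has (1/4) * product of the nonzero eigenvalues = 16 spanning trees.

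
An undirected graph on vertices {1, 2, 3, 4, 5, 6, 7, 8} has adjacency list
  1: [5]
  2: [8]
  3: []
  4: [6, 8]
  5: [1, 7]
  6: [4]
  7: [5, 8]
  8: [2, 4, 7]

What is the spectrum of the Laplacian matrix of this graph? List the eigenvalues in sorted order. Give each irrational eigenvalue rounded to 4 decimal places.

Each diagonal entry of L is the vertex degree and each off-diagonal entry is -1 where an edge is present, 0 otherwise; in the order [1, 2, 3, 4, 5, 6, 7, 8] the diagonal is [1, 1, 0, 2, 2, 1, 2, 3]. Since every row of L sums to 0, the all-ones vector is in the kernel and 0 is an eigenvalue. The 2 zero eigenvalues correspond to the 2 connected components.

[0, 0, 0.2603, 0.6262, 1.4055, 2.2742, 3.0996, 4.3342]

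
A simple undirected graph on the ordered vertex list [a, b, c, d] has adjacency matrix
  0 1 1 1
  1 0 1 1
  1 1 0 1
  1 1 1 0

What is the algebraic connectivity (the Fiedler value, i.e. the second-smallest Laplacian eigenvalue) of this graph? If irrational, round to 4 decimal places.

Reading degrees in the order [a, b, c, d] gives [3, 3, 3, 3]; set D = diag(3, 3, 3, 3) and form L = D - A. The sorted Laplacian eigenvalues are [0, 4, 4, 4]; the algebraic connectivity is the second entry, 4. The largest eigenvalue, 4, is at most the vertex count 4.

4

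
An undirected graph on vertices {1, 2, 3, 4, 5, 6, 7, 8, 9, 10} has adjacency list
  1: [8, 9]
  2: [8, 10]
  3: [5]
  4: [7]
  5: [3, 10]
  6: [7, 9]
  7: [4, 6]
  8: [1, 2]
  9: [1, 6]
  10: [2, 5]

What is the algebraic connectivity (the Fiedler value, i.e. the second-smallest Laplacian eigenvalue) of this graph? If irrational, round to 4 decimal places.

With the vertex order [1, 2, 3, 4, 5, 6, 7, 8, 9, 10], the degrees are [2, 2, 1, 1, 2, 2, 2, 2, 2, 2], giving D = diag(2, 2, 1, 1, 2, 2, 2, 2, 2, 2) and L = D - A. The sorted Laplacian eigenvalues are [0, 0.0979, 0.3820, 0.8244, 1.3820, 2, 2.6180, 3.1756, 3.6180, 3.9021]; the algebraic connectivity is the second entry, 0.0979. There is one zero in the spectrum, matching the 1 component.

0.0979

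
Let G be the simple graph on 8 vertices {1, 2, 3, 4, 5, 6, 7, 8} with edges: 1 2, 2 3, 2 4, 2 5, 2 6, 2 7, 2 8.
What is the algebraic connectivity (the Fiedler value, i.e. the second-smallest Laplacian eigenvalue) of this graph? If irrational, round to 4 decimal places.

Each diagonal entry of L is the vertex degree and each off-diagonal entry is -1 where an edge is present, 0 otherwise; in the order [1, 2, 3, 4, 5, 6, 7, 8] the diagonal is [1, 7, 1, 1, 1, 1, 1, 1]. The smallest Laplacian eigenvalue is always 0. The next one, lambda_2 = 1, measures how hard the graph is to disconnect: larger values mean better connectivity.

1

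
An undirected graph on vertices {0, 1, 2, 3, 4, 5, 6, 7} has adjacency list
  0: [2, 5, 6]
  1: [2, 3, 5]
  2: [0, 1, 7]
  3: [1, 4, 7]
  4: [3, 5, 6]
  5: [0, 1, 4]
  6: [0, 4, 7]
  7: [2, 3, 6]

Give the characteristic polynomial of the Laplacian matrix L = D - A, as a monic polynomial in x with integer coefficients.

With the vertex order [0, 1, 2, 3, 4, 5, 6, 7], the degrees are [3, 3, 3, 3, 3, 3, 3, 3], giving D = diag(3, 3, 3, 3, 3, 3, 3, 3) and L = D - A. Computing det(xI - L) by cofactor expansion (or equivalently via sum-over-permutations) gives x^8 - 24x^7 + 240x^6 - 1296x^5 + 4080x^4 - 7488x^3 + 7424x^2 - 3072x. Since p(0) = det(-L) = 0, x divides p(x). The eigenvalues sum to 24, which equals trace(L) = 2|E|.

x^8 - 24x^7 + 240x^6 - 1296x^5 + 4080x^4 - 7488x^3 + 7424x^2 - 3072x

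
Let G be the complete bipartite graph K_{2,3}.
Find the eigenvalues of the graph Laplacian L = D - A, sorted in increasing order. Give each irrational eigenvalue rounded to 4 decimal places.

The graph has 5 vertices and degree multiset [3, 3, 2, 2, 2]; D is the diagonal matrix of degrees and L = D - A. Diagonalising L (or applying a numerical eigensolver to the 5x5 matrix) gives the spectrum above. The eigenvalues sum to 12, which equals trace(L) = 2|E|. The largest eigenvalue, 5, is at most the vertex count 5.

[0, 2, 2, 3, 5]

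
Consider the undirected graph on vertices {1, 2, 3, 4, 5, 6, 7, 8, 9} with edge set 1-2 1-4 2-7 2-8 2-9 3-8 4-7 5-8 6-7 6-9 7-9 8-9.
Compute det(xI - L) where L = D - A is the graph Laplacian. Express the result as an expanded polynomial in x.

Each diagonal entry of L is the vertex degree and each off-diagonal entry is -1 where an edge is present, 0 otherwise; in the order [1, 2, 3, 4, 5, 6, 7, 8, 9] the diagonal is [2, 4, 1, 2, 1, 2, 4, 4, 4]. L has integer entries, so p(x) = det(xI - L) has integer coefficients. Expanding the determinant yields x^9 - 24x^8 + 237x^7 - 1246x^6 + 3775x^5 - 6676x^4 + 6660x^3 - 3402x^2 + 675x. The coefficient of x^8 equals -trace(L) = -24, matching the sum of degrees. The largest eigenvalue, 5.8980, is at most the vertex count 9.

x^9 - 24x^8 + 237x^7 - 1246x^6 + 3775x^5 - 6676x^4 + 6660x^3 - 3402x^2 + 675x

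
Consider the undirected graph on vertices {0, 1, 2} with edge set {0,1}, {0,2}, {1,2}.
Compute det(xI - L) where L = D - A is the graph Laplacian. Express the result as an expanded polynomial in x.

x^3 - 6x^2 + 9x

With the vertex order [0, 1, 2], the degrees are [2, 2, 2], giving D = diag(2, 2, 2) and L = D - A. Computing det(xI - L) by cofactor expansion (or equivalently via sum-over-permutations) gives x^3 - 6x^2 + 9x. The coefficient of x^2 equals -trace(L) = -6, matching the sum of degrees.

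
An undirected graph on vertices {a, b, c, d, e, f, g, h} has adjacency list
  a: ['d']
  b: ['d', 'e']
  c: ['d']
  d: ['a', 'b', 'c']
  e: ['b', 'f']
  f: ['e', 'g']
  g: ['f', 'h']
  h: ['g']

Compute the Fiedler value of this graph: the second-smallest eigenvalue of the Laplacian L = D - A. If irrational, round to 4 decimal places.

0.1667

Each diagonal entry of L is the vertex degree and each off-diagonal entry is -1 where an edge is present, 0 otherwise; in the order [a, b, c, d, e, f, g, h] the diagonal is [1, 2, 1, 3, 2, 2, 2, 1]. Computing the eigenvalues of L and sorting gives [0, 0.1667, 0.7276, 1, 1.6353, 2.6729, 3.5643, 4.2332]. The Fiedler value lambda_2 = 0.1667 is strictly positive, so the graph is connected. The eigenvalues sum to 14, which equals trace(L) = 2|E|.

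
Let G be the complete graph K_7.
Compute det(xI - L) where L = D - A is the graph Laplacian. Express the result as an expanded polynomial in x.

x^7 - 42x^6 + 735x^5 - 6860x^4 + 36015x^3 - 100842x^2 + 117649x

The graph has 7 vertices and degree multiset [6, 6, 6, 6, 6, 6, 6]; D is the diagonal matrix of degrees and L = D - A. Computing det(xI - L) by cofactor expansion (or equivalently via sum-over-permutations) gives x^7 - 42x^6 + 735x^5 - 6860x^4 + 36015x^3 - 100842x^2 + 117649x. The constant term is 0 because L is singular (the all-ones vector lies in its kernel). By the matrix-tree theorem the graph has (1/7) * product of the nonzero eigenvalues = 16807 spanning trees. There is one zero in the spectrum, matching the 1 component.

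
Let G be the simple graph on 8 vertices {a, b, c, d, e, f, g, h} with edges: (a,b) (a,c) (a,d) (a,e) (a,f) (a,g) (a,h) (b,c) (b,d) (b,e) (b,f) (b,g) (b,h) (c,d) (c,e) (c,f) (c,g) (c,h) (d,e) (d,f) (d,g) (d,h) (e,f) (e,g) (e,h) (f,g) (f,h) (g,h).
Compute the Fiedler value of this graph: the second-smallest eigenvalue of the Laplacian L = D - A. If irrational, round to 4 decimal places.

Each diagonal entry of L is the vertex degree and each off-diagonal entry is -1 where an edge is present, 0 otherwise; in the order [a, b, c, d, e, f, g, h] the diagonal is [7, 7, 7, 7, 7, 7, 7, 7]. The smallest Laplacian eigenvalue is always 0. The next one, lambda_2 = 8, measures how hard the graph is to disconnect: larger values mean better connectivity. There is one zero in the spectrum, matching the 1 component. The largest eigenvalue, 8, is at most the vertex count 8.

8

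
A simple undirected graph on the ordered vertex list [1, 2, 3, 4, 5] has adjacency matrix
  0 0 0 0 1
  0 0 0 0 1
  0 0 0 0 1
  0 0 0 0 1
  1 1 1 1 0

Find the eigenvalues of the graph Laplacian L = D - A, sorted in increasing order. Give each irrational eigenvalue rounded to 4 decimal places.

[0, 1, 1, 1, 5]

Each diagonal entry of L is the vertex degree and each off-diagonal entry is -1 where an edge is present, 0 otherwise; in the order [1, 2, 3, 4, 5] the diagonal is [1, 1, 1, 1, 4]. L is symmetric positive semidefinite, so every eigenvalue is real and nonnegative. The single zero eigenvalue shows the graph is connected. The largest eigenvalue, 5, is at most the vertex count 5. There is one zero in the spectrum, matching the 1 component.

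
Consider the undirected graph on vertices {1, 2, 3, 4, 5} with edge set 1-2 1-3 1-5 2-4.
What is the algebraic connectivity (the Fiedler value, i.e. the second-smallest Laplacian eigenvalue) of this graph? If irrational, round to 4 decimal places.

0.5188

Each diagonal entry of L is the vertex degree and each off-diagonal entry is -1 where an edge is present, 0 otherwise; in the order [1, 2, 3, 4, 5] the diagonal is [3, 2, 1, 1, 1]. Computing the eigenvalues of L and sorting gives [0, 0.5188, 1, 2.3111, 4.1701]. The Fiedler value lambda_2 = 0.5188 is strictly positive, so the graph is connected. The largest eigenvalue, 4.1701, is at most the vertex count 5. The eigenvalues sum to 8, which equals trace(L) = 2|E|.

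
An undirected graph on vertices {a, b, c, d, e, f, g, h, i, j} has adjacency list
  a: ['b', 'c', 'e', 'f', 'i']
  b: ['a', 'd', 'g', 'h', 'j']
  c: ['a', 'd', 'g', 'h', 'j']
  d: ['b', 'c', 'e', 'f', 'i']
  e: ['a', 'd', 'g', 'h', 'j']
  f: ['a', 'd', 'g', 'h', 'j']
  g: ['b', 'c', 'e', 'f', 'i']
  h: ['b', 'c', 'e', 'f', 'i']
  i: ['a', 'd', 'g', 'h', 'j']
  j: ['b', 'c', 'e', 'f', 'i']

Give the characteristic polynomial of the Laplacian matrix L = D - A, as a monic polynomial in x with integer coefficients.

x^10 - 50x^9 + 1100x^8 - 14000x^7 + 113750x^6 - 612500x^5 + 2187500x^4 - 5000000x^3 + 6640625x^2 - 3906250x

Each diagonal entry of L is the vertex degree and each off-diagonal entry is -1 where an edge is present, 0 otherwise; in the order [a, b, c, d, e, f, g, h, i, j] the diagonal is [5, 5, 5, 5, 5, 5, 5, 5, 5, 5]. The eigenvalues of L are [0, 5, 5, 5, 5, 5, 5, 5, 5, 10]; the characteristic polynomial is the product of (x - lambda_i), which multiplies out to x^10 - 50x^9 + 1100x^8 - 14000x^7 + 113750x^6 - 612500x^5 + 2187500x^4 - 5000000x^3 + 6640625x^2 - 3906250x. The constant term is 0 because L is singular (the all-ones vector lies in its kernel). The eigenvalues sum to 50, which equals trace(L) = 2|E|. There is one zero in the spectrum, matching the 1 component.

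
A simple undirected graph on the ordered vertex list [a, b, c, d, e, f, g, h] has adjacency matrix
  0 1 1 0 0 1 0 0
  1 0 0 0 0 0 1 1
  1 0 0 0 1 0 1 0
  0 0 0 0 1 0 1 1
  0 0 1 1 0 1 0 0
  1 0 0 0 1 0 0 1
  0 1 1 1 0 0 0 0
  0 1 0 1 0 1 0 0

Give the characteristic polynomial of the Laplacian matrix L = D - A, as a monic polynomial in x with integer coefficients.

Each diagonal entry of L is the vertex degree and each off-diagonal entry is -1 where an edge is present, 0 otherwise; in the order [a, b, c, d, e, f, g, h] the diagonal is [3, 3, 3, 3, 3, 3, 3, 3]. Computing det(xI - L) by cofactor expansion (or equivalently via sum-over-permutations) gives x^8 - 24x^7 + 240x^6 - 1296x^5 + 4080x^4 - 7488x^3 + 7424x^2 - 3072x. The constant term is 0 because L is singular (the all-ones vector lies in its kernel). There is one zero in the spectrum, matching the 1 component.

x^8 - 24x^7 + 240x^6 - 1296x^5 + 4080x^4 - 7488x^3 + 7424x^2 - 3072x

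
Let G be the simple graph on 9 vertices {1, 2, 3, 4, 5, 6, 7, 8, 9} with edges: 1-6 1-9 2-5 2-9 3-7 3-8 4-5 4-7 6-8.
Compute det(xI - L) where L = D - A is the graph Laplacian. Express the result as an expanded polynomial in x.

Each diagonal entry of L is the vertex degree and each off-diagonal entry is -1 where an edge is present, 0 otherwise; in the order [1, 2, 3, 4, 5, 6, 7, 8, 9] the diagonal is [2, 2, 2, 2, 2, 2, 2, 2, 2]. L has integer entries, so p(x) = det(xI - L) has integer coefficients. Expanding the determinant yields x^9 - 18x^8 + 135x^7 - 546x^6 + 1287x^5 - 1782x^4 + 1386x^3 - 540x^2 + 81x. Since p(0) = det(-L) = 0, x divides p(x). By the matrix-tree theorem the graph has (1/9) * product of the nonzero eigenvalues = 9 spanning trees. The largest eigenvalue, 3.8794, is at most the vertex count 9.

x^9 - 18x^8 + 135x^7 - 546x^6 + 1287x^5 - 1782x^4 + 1386x^3 - 540x^2 + 81x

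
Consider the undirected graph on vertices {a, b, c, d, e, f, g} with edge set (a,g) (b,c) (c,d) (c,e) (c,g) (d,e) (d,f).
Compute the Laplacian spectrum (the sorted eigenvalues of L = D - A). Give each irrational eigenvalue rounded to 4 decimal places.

[0, 0.4116, 0.7530, 1.4064, 2.4450, 3.8019, 5.1819]

Each diagonal entry of L is the vertex degree and each off-diagonal entry is -1 where an edge is present, 0 otherwise; in the order [a, b, c, d, e, f, g] the diagonal is [1, 1, 4, 3, 2, 1, 2]. Since every row of L sums to 0, the all-ones vector is in the kernel and 0 is an eigenvalue. The eigenvalues sum to 14, which equals trace(L) = 2|E|.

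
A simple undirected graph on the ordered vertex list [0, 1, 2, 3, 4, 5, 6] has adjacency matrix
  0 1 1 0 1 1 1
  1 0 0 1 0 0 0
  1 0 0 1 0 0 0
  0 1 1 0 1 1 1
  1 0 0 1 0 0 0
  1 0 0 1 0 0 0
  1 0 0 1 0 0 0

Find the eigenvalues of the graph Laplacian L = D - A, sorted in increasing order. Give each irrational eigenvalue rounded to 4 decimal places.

[0, 2, 2, 2, 2, 5, 7]

Reading degrees in the order [0, 1, 2, 3, 4, 5, 6] gives [5, 2, 2, 5, 2, 2, 2]; set D = diag(5, 2, 2, 5, 2, 2, 2) and form L = D - A. L is symmetric positive semidefinite, so every eigenvalue is real and nonnegative. The single zero eigenvalue shows the graph is connected. There is one zero in the spectrum, matching the 1 component. By the matrix-tree theorem the graph has (1/7) * product of the nonzero eigenvalues = 80 spanning trees.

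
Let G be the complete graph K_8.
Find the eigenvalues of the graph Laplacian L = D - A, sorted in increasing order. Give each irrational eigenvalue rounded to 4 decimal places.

[0, 8, 8, 8, 8, 8, 8, 8]

The graph has 8 vertices and degree multiset [7, 7, 7, 7, 7, 7, 7, 7]; D is the diagonal matrix of degrees and L = D - A. Since every row of L sums to 0, the all-ones vector is in the kernel and 0 is an eigenvalue. The eigenvalues sum to 56, which equals trace(L) = 2|E|.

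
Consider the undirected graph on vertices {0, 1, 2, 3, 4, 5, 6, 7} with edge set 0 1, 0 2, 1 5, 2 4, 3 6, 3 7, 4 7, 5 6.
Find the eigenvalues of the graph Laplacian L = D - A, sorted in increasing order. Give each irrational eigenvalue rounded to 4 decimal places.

Each diagonal entry of L is the vertex degree and each off-diagonal entry is -1 where an edge is present, 0 otherwise; in the order [0, 1, 2, 3, 4, 5, 6, 7] the diagonal is [2, 2, 2, 2, 2, 2, 2, 2]. Since every row of L sums to 0, the all-ones vector is in the kernel and 0 is an eigenvalue. The single zero eigenvalue shows the graph is connected. By the matrix-tree theorem the graph has (1/8) * product of the nonzero eigenvalues = 8 spanning trees.

[0, 0.5858, 0.5858, 2, 2, 3.4142, 3.4142, 4]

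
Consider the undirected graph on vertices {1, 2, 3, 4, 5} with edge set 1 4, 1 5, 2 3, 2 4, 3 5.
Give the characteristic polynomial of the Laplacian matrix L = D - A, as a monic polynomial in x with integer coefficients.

x^5 - 10x^4 + 35x^3 - 50x^2 + 25x

Each diagonal entry of L is the vertex degree and each off-diagonal entry is -1 where an edge is present, 0 otherwise; in the order [1, 2, 3, 4, 5] the diagonal is [2, 2, 2, 2, 2]. Computing det(xI - L) by cofactor expansion (or equivalently via sum-over-permutations) gives x^5 - 10x^4 + 35x^3 - 50x^2 + 25x. The coefficient of x^4 equals -trace(L) = -10, matching the sum of degrees. There is one zero in the spectrum, matching the 1 component. The largest eigenvalue, 3.6180, is at most the vertex count 5.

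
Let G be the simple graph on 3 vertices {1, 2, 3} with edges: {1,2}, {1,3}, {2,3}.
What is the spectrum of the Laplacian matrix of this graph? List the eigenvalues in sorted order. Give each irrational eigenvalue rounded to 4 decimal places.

[0, 3, 3]

With the vertex order [1, 2, 3], the degrees are [2, 2, 2], giving D = diag(2, 2, 2) and L = D - A. Diagonalising L (or applying a numerical eigensolver to the 3x3 matrix) gives the spectrum above.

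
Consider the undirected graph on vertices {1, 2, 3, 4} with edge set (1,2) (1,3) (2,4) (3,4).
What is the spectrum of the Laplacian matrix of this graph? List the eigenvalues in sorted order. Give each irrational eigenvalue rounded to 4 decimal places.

Reading degrees in the order [1, 2, 3, 4] gives [2, 2, 2, 2]; set D = diag(2, 2, 2, 2) and form L = D - A. The multiplicity of 0 as a Laplacian eigenvalue equals the number of connected components. The single zero eigenvalue shows the graph is connected.

[0, 2, 2, 4]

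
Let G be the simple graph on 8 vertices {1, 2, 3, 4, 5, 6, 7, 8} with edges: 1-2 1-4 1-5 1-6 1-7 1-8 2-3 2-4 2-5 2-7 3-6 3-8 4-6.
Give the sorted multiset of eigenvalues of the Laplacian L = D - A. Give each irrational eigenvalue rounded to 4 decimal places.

Reading degrees in the order [1, 2, 3, 4, 5, 6, 7, 8] gives [6, 5, 3, 3, 2, 3, 2, 2]; set D = diag(6, 5, 3, 3, 2, 3, 2, 2) and form L = D - A. The multiplicity of 0 as a Laplacian eigenvalue equals the number of connected components. By the matrix-tree theorem the graph has (1/8) * product of the nonzero eigenvalues = 412 spanning trees.

[0, 1.4568, 2, 2, 3.1964, 4, 6.1289, 7.2178]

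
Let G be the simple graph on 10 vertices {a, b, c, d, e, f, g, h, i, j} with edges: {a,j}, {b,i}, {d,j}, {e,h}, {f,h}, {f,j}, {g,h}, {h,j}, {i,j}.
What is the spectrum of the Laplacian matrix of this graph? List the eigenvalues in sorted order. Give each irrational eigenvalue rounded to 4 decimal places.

[0, 0, 0.3674, 0.6325, 1, 1, 1.5991, 2.4930, 4.6792, 6.2288]

Each diagonal entry of L is the vertex degree and each off-diagonal entry is -1 where an edge is present, 0 otherwise; in the order [a, b, c, d, e, f, g, h, i, j] the diagonal is [1, 1, 0, 1, 1, 2, 1, 4, 2, 5]. L is symmetric positive semidefinite, so every eigenvalue is real and nonnegative. The 2 zero eigenvalues correspond to the 2 connected components. There are 2 zeros in the spectrum, matching the 2 components.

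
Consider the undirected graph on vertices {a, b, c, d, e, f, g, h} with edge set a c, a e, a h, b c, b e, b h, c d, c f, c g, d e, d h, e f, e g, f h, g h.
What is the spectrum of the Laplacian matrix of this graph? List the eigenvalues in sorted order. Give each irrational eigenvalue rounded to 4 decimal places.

Reading degrees in the order [a, b, c, d, e, f, g, h] gives [3, 3, 5, 3, 5, 3, 3, 5]; set D = diag(3, 3, 5, 3, 5, 3, 3, 5) and form L = D - A. L is symmetric positive semidefinite, so every eigenvalue is real and nonnegative. The single zero eigenvalue shows the graph is connected.

[0, 3, 3, 3, 3, 5, 5, 8]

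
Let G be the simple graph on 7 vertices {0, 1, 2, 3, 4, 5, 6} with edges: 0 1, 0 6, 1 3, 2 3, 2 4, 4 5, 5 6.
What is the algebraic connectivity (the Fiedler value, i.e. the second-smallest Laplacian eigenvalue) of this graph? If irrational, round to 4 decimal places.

Each diagonal entry of L is the vertex degree and each off-diagonal entry is -1 where an edge is present, 0 otherwise; in the order [0, 1, 2, 3, 4, 5, 6] the diagonal is [2, 2, 2, 2, 2, 2, 2]. The sorted Laplacian eigenvalues are [0, 0.7530, 0.7530, 2.4450, 2.4450, 3.8019, 3.8019]; the algebraic connectivity is the second entry, 0.7530.

0.7530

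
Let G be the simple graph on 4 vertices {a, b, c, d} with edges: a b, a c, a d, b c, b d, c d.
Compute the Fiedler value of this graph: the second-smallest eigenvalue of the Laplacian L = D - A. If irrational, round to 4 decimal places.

Each diagonal entry of L is the vertex degree and each off-diagonal entry is -1 where an edge is present, 0 otherwise; in the order [a, b, c, d] the diagonal is [3, 3, 3, 3]. The smallest Laplacian eigenvalue is always 0. The next one, lambda_2 = 4, measures how hard the graph is to disconnect: larger values mean better connectivity.

4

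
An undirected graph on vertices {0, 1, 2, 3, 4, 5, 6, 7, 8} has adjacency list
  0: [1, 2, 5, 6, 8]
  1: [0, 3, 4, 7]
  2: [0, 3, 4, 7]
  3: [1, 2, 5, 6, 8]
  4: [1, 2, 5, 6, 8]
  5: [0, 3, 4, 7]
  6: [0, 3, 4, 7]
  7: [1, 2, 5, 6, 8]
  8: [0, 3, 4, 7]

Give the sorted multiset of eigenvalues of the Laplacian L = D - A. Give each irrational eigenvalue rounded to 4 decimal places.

[0, 4, 4, 4, 4, 5, 5, 5, 9]

With the vertex order [0, 1, 2, 3, 4, 5, 6, 7, 8], the degrees are [5, 4, 4, 5, 5, 4, 4, 5, 4], giving D = diag(5, 4, 4, 5, 5, 4, 4, 5, 4) and L = D - A. Since every row of L sums to 0, the all-ones vector is in the kernel and 0 is an eigenvalue. The largest eigenvalue, 9, is at most the vertex count 9.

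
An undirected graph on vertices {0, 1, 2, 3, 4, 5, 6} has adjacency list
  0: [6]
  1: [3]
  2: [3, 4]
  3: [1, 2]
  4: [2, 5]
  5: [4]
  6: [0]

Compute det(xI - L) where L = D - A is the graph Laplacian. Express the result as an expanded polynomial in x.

With the vertex order [0, 1, 2, 3, 4, 5, 6], the degrees are [1, 1, 2, 2, 2, 1, 1], giving D = diag(1, 1, 2, 2, 2, 1, 1) and L = D - A. L has integer entries, so p(x) = det(xI - L) has integer coefficients. Expanding the determinant yields x^7 - 10x^6 + 37x^5 - 62x^4 + 45x^3 - 10x^2. The constant term is 0 because L is singular (the all-ones vector lies in its kernel).

x^7 - 10x^6 + 37x^5 - 62x^4 + 45x^3 - 10x^2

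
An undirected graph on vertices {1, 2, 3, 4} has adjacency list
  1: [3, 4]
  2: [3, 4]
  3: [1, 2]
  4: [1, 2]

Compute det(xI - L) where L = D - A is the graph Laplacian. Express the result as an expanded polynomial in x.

Each diagonal entry of L is the vertex degree and each off-diagonal entry is -1 where an edge is present, 0 otherwise; in the order [1, 2, 3, 4] the diagonal is [2, 2, 2, 2]. Computing det(xI - L) by cofactor expansion (or equivalently via sum-over-permutations) gives x^4 - 8x^3 + 20x^2 - 16x. Since p(0) = det(-L) = 0, x divides p(x). By the matrix-tree theorem the graph has (1/4) * product of the nonzero eigenvalues = 4 spanning trees. The largest eigenvalue, 4, is at most the vertex count 4.

x^4 - 8x^3 + 20x^2 - 16x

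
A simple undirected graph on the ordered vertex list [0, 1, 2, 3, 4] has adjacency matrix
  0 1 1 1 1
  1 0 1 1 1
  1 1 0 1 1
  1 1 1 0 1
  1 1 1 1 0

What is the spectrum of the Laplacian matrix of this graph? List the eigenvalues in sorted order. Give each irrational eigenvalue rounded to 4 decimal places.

Reading degrees in the order [0, 1, 2, 3, 4] gives [4, 4, 4, 4, 4]; set D = diag(4, 4, 4, 4, 4) and form L = D - A. L is symmetric positive semidefinite, so every eigenvalue is real and nonnegative. The single zero eigenvalue shows the graph is connected. There is one zero in the spectrum, matching the 1 component. The eigenvalues sum to 20, which equals trace(L) = 2|E|.

[0, 5, 5, 5, 5]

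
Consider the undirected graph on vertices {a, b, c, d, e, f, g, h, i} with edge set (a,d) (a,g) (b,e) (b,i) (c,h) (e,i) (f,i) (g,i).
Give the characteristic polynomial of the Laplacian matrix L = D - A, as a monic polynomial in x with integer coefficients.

Each diagonal entry of L is the vertex degree and each off-diagonal entry is -1 where an edge is present, 0 otherwise; in the order [a, b, c, d, e, f, g, h, i] the diagonal is [2, 2, 1, 1, 2, 1, 2, 1, 4]. Computing det(xI - L) by cofactor expansion (or equivalently via sum-over-permutations) gives x^9 - 16x^8 + 102x^7 - 334x^6 + 600x^5 - 580x^4 + 269x^3 - 42x^2. The coefficient of x^8 equals -trace(L) = -16, matching the sum of degrees. The largest eigenvalue, 5.0965, is at most the vertex count 9.

x^9 - 16x^8 + 102x^7 - 334x^6 + 600x^5 - 580x^4 + 269x^3 - 42x^2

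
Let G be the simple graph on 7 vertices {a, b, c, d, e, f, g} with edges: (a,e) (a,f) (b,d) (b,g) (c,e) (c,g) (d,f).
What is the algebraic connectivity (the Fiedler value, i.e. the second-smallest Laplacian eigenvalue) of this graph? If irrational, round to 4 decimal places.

With the vertex order [a, b, c, d, e, f, g], the degrees are [2, 2, 2, 2, 2, 2, 2], giving D = diag(2, 2, 2, 2, 2, 2, 2) and L = D - A. The smallest Laplacian eigenvalue is always 0. The next one, lambda_2 = 0.7530, measures how hard the graph is to disconnect: larger values mean better connectivity. The eigenvalues sum to 14, which equals trace(L) = 2|E|. The largest eigenvalue, 3.8019, is at most the vertex count 7.

0.7530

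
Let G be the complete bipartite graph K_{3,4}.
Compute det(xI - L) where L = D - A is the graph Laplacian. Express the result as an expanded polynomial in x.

x^7 - 24x^6 + 234x^5 - 1192x^4 + 3357x^3 - 4968x^2 + 3024x

The graph has 7 vertices and degree multiset [4, 4, 4, 3, 3, 3, 3]; D is the diagonal matrix of degrees and L = D - A. Computing det(xI - L) by cofactor expansion (or equivalently via sum-over-permutations) gives x^7 - 24x^6 + 234x^5 - 1192x^4 + 3357x^3 - 4968x^2 + 3024x. Since p(0) = det(-L) = 0, x divides p(x).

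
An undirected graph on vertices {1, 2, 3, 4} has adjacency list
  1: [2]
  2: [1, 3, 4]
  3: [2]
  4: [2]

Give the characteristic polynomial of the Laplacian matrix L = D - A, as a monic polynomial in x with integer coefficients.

x^4 - 6x^3 + 9x^2 - 4x

Reading degrees in the order [1, 2, 3, 4] gives [1, 3, 1, 1]; set D = diag(1, 3, 1, 1) and form L = D - A. L has integer entries, so p(x) = det(xI - L) has integer coefficients. Expanding the determinant yields x^4 - 6x^3 + 9x^2 - 4x. The constant term is 0 because L is singular (the all-ones vector lies in its kernel). There is one zero in the spectrum, matching the 1 component. By the matrix-tree theorem the graph has (1/4) * product of the nonzero eigenvalues = 1 spanning tree.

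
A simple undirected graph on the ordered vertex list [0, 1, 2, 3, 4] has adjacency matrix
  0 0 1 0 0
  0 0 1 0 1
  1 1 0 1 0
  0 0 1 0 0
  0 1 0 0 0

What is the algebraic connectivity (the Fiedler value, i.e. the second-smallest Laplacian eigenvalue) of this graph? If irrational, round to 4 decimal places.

Each diagonal entry of L is the vertex degree and each off-diagonal entry is -1 where an edge is present, 0 otherwise; in the order [0, 1, 2, 3, 4] the diagonal is [1, 2, 3, 1, 1]. The sorted Laplacian eigenvalues are [0, 0.5188, 1, 2.3111, 4.1701]; the algebraic connectivity is the second entry, 0.5188. The largest eigenvalue, 4.1701, is at most the vertex count 5. The eigenvalues sum to 8, which equals trace(L) = 2|E|.

0.5188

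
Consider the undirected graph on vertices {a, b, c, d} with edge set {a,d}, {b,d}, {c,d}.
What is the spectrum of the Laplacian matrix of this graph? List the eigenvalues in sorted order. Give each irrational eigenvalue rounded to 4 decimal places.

[0, 1, 1, 4]

Reading degrees in the order [a, b, c, d] gives [1, 1, 1, 3]; set D = diag(1, 1, 1, 3) and form L = D - A. Since every row of L sums to 0, the all-ones vector is in the kernel and 0 is an eigenvalue.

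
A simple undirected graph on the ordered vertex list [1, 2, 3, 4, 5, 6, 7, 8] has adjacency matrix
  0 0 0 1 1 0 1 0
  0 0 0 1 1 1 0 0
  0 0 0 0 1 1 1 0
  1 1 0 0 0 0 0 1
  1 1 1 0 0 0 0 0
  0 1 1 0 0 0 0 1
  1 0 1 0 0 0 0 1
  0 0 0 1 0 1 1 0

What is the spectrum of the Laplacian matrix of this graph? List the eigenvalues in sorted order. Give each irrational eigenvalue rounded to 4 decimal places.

[0, 2, 2, 2, 4, 4, 4, 6]

With the vertex order [1, 2, 3, 4, 5, 6, 7, 8], the degrees are [3, 3, 3, 3, 3, 3, 3, 3], giving D = diag(3, 3, 3, 3, 3, 3, 3, 3) and L = D - A. Since every row of L sums to 0, the all-ones vector is in the kernel and 0 is an eigenvalue. The single zero eigenvalue shows the graph is connected. By the matrix-tree theorem the graph has (1/8) * product of the nonzero eigenvalues = 384 spanning trees.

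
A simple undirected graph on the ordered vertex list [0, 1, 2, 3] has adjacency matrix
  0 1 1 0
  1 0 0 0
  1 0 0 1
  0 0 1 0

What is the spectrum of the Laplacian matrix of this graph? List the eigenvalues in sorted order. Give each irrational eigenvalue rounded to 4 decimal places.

[0, 0.5858, 2, 3.4142]

With the vertex order [0, 1, 2, 3], the degrees are [2, 1, 2, 1], giving D = diag(2, 1, 2, 1) and L = D - A. L is symmetric positive semidefinite, so every eigenvalue is real and nonnegative. The eigenvalues sum to 6, which equals trace(L) = 2|E|.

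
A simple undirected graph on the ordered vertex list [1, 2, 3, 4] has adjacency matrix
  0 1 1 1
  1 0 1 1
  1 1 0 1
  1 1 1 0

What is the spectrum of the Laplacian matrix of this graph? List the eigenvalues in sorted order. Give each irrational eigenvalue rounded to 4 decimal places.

With the vertex order [1, 2, 3, 4], the degrees are [3, 3, 3, 3], giving D = diag(3, 3, 3, 3) and L = D - A. Since every row of L sums to 0, the all-ones vector is in the kernel and 0 is an eigenvalue.

[0, 4, 4, 4]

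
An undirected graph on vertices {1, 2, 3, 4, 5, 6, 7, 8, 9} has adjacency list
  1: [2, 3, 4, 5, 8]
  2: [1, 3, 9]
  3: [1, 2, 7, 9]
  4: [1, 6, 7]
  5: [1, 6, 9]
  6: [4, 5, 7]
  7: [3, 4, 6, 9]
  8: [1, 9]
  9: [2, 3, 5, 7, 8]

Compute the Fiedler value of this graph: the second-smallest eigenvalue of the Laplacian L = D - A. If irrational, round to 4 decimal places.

1.4684

Reading degrees in the order [1, 2, 3, 4, 5, 6, 7, 8, 9] gives [5, 3, 4, 3, 3, 3, 4, 2, 5]; set D = diag(5, 3, 4, 3, 3, 3, 4, 2, 5) and form L = D - A. Computing the eigenvalues of L and sorting gives [0, 1.4684, 2.1361, 2.6969, 3.5558, 4.1236, 4.9673, 6.0213, 7.0307]. The Fiedler value lambda_2 = 1.4684 is strictly positive, so the graph is connected. By the matrix-tree theorem the graph has (1/9) * product of the nonzero eigenvalues = 2898 spanning trees.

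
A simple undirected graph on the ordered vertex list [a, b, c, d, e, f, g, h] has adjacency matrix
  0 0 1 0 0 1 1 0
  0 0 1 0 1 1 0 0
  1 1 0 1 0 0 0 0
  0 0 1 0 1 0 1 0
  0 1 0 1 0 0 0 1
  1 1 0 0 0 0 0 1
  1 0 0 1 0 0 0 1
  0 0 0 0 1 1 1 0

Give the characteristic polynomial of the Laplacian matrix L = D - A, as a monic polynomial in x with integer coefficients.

Reading degrees in the order [a, b, c, d, e, f, g, h] gives [3, 3, 3, 3, 3, 3, 3, 3]; set D = diag(3, 3, 3, 3, 3, 3, 3, 3) and form L = D - A. L has integer entries, so p(x) = det(xI - L) has integer coefficients. Expanding the determinant yields x^8 - 24x^7 + 240x^6 - 1296x^5 + 4080x^4 - 7488x^3 + 7424x^2 - 3072x. The constant term is 0 because L is singular (the all-ones vector lies in its kernel). The largest eigenvalue, 6, is at most the vertex count 8.

x^8 - 24x^7 + 240x^6 - 1296x^5 + 4080x^4 - 7488x^3 + 7424x^2 - 3072x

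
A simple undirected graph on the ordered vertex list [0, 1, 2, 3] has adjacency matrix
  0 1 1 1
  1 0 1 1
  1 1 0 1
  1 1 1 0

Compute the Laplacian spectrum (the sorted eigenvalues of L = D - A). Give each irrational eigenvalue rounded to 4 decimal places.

[0, 4, 4, 4]

Each diagonal entry of L is the vertex degree and each off-diagonal entry is -1 where an edge is present, 0 otherwise; in the order [0, 1, 2, 3] the diagonal is [3, 3, 3, 3]. L is symmetric positive semidefinite, so every eigenvalue is real and nonnegative. The eigenvalues sum to 12, which equals trace(L) = 2|E|.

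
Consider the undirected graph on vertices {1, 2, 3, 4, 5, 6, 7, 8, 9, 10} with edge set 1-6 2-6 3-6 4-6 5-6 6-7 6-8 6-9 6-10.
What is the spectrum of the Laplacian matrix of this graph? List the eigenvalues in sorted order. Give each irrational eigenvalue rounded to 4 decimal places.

[0, 1, 1, 1, 1, 1, 1, 1, 1, 10]

With the vertex order [1, 2, 3, 4, 5, 6, 7, 8, 9, 10], the degrees are [1, 1, 1, 1, 1, 9, 1, 1, 1, 1], giving D = diag(1, 1, 1, 1, 1, 9, 1, 1, 1, 1) and L = D - A. The multiplicity of 0 as a Laplacian eigenvalue equals the number of connected components. The largest eigenvalue, 10, is at most the vertex count 10. By the matrix-tree theorem the graph has (1/10) * product of the nonzero eigenvalues = 1 spanning tree.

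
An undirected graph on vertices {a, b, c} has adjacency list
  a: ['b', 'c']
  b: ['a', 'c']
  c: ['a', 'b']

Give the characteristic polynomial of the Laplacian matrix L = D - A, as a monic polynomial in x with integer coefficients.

With the vertex order [a, b, c], the degrees are [2, 2, 2], giving D = diag(2, 2, 2) and L = D - A. Computing det(xI - L) by cofactor expansion (or equivalently via sum-over-permutations) gives x^3 - 6x^2 + 9x. The constant term is 0 because L is singular (the all-ones vector lies in its kernel). The eigenvalues sum to 6, which equals trace(L) = 2|E|. By the matrix-tree theorem the graph has (1/3) * product of the nonzero eigenvalues = 3 spanning trees.

x^3 - 6x^2 + 9x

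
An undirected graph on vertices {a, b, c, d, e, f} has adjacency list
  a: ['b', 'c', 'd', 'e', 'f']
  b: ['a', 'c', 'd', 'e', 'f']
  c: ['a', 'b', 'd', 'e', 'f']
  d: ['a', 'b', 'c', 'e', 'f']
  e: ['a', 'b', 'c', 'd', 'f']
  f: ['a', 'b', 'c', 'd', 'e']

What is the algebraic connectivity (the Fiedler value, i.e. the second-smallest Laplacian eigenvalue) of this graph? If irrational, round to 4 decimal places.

6

Reading degrees in the order [a, b, c, d, e, f] gives [5, 5, 5, 5, 5, 5]; set D = diag(5, 5, 5, 5, 5, 5) and form L = D - A. The smallest Laplacian eigenvalue is always 0. The next one, lambda_2 = 6, measures how hard the graph is to disconnect: larger values mean better connectivity. There is one zero in the spectrum, matching the 1 component.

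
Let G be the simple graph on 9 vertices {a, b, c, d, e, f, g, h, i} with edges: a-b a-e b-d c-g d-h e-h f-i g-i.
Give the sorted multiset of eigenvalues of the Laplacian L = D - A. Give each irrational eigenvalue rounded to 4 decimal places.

With the vertex order [a, b, c, d, e, f, g, h, i], the degrees are [2, 2, 1, 2, 2, 1, 2, 2, 2], giving D = diag(2, 2, 1, 2, 2, 1, 2, 2, 2) and L = D - A. Since every row of L sums to 0, the all-ones vector is in the kernel and 0 is an eigenvalue. The 2 zero eigenvalues correspond to the 2 connected components.

[0, 0, 0.5858, 1.3820, 1.3820, 2, 3.4142, 3.6180, 3.6180]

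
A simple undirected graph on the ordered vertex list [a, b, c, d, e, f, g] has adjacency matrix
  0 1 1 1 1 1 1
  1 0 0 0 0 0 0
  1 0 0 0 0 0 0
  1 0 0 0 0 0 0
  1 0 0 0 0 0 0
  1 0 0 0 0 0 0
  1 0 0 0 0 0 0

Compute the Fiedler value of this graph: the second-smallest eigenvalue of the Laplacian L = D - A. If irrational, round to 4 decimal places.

Each diagonal entry of L is the vertex degree and each off-diagonal entry is -1 where an edge is present, 0 otherwise; in the order [a, b, c, d, e, f, g] the diagonal is [6, 1, 1, 1, 1, 1, 1]. Computing the eigenvalues of L and sorting gives [0, 1, 1, 1, 1, 1, 7]. The Fiedler value lambda_2 = 1 is strictly positive, so the graph is connected.

1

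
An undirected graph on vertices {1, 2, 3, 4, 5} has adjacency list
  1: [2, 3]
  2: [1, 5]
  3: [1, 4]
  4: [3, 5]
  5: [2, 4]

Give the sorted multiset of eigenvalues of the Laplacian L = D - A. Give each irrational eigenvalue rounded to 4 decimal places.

[0, 1.3820, 1.3820, 3.6180, 3.6180]

Reading degrees in the order [1, 2, 3, 4, 5] gives [2, 2, 2, 2, 2]; set D = diag(2, 2, 2, 2, 2) and form L = D - A. The multiplicity of 0 as a Laplacian eigenvalue equals the number of connected components. The single zero eigenvalue shows the graph is connected. The largest eigenvalue, 3.6180, is at most the vertex count 5. There is one zero in the spectrum, matching the 1 component.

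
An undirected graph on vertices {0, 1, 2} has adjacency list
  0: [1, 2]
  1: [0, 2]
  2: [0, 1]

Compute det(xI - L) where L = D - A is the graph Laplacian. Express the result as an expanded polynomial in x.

x^3 - 6x^2 + 9x

With the vertex order [0, 1, 2], the degrees are [2, 2, 2], giving D = diag(2, 2, 2) and L = D - A. L has integer entries, so p(x) = det(xI - L) has integer coefficients. Expanding the determinant yields x^3 - 6x^2 + 9x. The coefficient of x^2 equals -trace(L) = -6, matching the sum of degrees. By the matrix-tree theorem the graph has (1/3) * product of the nonzero eigenvalues = 3 spanning trees.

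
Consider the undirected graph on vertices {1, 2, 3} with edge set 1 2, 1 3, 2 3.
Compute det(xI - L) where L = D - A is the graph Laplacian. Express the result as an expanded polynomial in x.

x^3 - 6x^2 + 9x

With the vertex order [1, 2, 3], the degrees are [2, 2, 2], giving D = diag(2, 2, 2) and L = D - A. Computing det(xI - L) by cofactor expansion (or equivalently via sum-over-permutations) gives x^3 - 6x^2 + 9x. The coefficient of x^2 equals -trace(L) = -6, matching the sum of degrees. By the matrix-tree theorem the graph has (1/3) * product of the nonzero eigenvalues = 3 spanning trees.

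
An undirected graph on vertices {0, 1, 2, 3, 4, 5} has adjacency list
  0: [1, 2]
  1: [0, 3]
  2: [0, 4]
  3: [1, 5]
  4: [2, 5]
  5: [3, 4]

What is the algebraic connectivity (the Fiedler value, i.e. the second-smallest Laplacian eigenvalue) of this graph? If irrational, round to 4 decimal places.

With the vertex order [0, 1, 2, 3, 4, 5], the degrees are [2, 2, 2, 2, 2, 2], giving D = diag(2, 2, 2, 2, 2, 2) and L = D - A. Computing the eigenvalues of L and sorting gives [0, 1, 1, 3, 3, 4]. The Fiedler value lambda_2 = 1 is strictly positive, so the graph is connected. The eigenvalues sum to 12, which equals trace(L) = 2|E|. By the matrix-tree theorem the graph has (1/6) * product of the nonzero eigenvalues = 6 spanning trees.

1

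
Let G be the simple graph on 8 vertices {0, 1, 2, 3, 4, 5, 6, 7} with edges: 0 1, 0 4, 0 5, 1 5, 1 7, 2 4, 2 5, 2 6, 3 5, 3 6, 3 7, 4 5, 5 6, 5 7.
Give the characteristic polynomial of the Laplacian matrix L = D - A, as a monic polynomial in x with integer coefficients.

With the vertex order [0, 1, 2, 3, 4, 5, 6, 7], the degrees are [3, 3, 3, 3, 3, 7, 3, 3], giving D = diag(3, 3, 3, 3, 3, 7, 3, 3) and L = D - A. Computing det(xI - L) by cofactor expansion (or equivalently via sum-over-permutations) gives x^8 - 28x^7 + 322x^6 - 1974x^5 + 6965x^4 - 14126x^3 + 15225x^2 - 6728x. The constant term is 0 because L is singular (the all-ones vector lies in its kernel). The largest eigenvalue, 8, is at most the vertex count 8.

x^8 - 28x^7 + 322x^6 - 1974x^5 + 6965x^4 - 14126x^3 + 15225x^2 - 6728x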